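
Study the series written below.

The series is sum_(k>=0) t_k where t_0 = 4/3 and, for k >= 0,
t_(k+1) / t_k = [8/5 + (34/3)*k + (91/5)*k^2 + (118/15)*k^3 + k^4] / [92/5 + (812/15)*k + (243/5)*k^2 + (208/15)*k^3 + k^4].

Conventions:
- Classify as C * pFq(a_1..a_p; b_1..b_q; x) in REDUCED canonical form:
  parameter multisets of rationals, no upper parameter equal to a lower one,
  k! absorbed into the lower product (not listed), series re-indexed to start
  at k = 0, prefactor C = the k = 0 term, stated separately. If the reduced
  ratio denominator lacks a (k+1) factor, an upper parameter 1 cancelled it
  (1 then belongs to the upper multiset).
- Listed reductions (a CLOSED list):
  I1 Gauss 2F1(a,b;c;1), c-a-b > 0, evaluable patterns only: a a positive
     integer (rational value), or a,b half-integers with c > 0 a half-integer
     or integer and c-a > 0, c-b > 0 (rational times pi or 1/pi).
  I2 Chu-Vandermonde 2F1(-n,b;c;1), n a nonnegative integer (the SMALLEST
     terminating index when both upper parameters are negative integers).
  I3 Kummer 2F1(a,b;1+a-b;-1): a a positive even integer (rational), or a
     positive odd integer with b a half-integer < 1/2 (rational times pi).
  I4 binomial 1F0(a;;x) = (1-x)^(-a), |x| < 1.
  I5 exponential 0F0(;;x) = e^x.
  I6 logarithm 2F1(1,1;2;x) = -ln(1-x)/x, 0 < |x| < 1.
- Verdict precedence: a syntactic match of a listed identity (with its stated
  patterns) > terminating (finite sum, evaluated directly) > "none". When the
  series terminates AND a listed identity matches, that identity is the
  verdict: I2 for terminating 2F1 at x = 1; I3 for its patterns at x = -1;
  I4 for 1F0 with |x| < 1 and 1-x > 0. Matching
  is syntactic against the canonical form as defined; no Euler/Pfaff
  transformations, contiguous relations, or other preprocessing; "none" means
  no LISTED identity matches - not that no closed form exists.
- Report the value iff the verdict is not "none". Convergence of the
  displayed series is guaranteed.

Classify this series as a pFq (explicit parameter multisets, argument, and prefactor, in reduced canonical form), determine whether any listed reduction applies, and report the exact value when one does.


Classification (C = 4/3): 2F1 with upper {1/5, 4}, lower {46/5}, argument x = 1. Verdict (x = 1): Gauss's theorem (I1) applies (x = 1: the Gamma ratio telescopes since c-a-b = 5 > 0 and a = 4 in Z>0). Sum: 33046/21875.

First insight: t_0 being 4/3, the parameter 3 appears in both the upper and lower lists and cancels (alongside the other common factor).
Term ratio: r(k) = 1 * (k+1/5) (k+4) / [(k+46/5) (k+1)] ; factor over Q: parameters, x = 1, and C = 4/3.


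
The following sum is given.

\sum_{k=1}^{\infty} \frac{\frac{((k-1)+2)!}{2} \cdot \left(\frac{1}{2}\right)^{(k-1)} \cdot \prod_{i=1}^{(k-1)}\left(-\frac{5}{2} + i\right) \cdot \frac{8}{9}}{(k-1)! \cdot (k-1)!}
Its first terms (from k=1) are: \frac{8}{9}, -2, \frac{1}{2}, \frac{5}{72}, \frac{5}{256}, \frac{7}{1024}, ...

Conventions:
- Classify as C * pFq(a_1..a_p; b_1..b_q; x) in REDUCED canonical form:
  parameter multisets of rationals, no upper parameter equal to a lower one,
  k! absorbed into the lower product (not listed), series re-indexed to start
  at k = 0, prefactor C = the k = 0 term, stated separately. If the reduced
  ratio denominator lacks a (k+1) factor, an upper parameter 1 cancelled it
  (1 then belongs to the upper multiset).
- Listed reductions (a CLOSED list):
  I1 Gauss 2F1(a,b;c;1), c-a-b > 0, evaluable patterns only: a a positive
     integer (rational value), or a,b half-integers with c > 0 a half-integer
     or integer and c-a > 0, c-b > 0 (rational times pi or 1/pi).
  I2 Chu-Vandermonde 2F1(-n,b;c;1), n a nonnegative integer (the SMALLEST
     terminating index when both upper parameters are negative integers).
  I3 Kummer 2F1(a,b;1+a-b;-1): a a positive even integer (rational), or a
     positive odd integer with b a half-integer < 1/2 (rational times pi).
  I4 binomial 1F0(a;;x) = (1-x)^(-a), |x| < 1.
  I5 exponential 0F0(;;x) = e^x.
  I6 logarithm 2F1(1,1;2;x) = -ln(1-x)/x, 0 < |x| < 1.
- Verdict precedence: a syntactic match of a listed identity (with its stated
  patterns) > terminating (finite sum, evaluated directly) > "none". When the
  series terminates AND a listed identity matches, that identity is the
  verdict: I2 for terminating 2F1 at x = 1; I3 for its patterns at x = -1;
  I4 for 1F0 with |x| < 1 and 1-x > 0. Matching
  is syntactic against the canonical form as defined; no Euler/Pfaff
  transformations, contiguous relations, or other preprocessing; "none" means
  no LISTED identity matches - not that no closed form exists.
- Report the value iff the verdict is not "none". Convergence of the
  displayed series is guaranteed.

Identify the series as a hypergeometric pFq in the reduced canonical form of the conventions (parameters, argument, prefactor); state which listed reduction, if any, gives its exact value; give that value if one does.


With C = \frac{8}{9}: the canonical form is 2F1(-\frac{3}{2}, 3; 1; \frac{1}{2}). Verdict: none. A 2F1 with upper {-\frac{3}{2}, 3} fits none of I1-I6 at x = \frac{1}{2}; the sum runs forever.

First insight: t_0 = \frac{8}{9} here, and the running product (C = 8/9) telescopes to a rising factorial.
Term ratio: r(k) = \frac{1}{2} * (k-\frac{3}{2}) (k+3) / [(k+1) (k+1)] - rational; roots negated = parameters, x = \frac{1}{2}, C = \frac{8}{9}.


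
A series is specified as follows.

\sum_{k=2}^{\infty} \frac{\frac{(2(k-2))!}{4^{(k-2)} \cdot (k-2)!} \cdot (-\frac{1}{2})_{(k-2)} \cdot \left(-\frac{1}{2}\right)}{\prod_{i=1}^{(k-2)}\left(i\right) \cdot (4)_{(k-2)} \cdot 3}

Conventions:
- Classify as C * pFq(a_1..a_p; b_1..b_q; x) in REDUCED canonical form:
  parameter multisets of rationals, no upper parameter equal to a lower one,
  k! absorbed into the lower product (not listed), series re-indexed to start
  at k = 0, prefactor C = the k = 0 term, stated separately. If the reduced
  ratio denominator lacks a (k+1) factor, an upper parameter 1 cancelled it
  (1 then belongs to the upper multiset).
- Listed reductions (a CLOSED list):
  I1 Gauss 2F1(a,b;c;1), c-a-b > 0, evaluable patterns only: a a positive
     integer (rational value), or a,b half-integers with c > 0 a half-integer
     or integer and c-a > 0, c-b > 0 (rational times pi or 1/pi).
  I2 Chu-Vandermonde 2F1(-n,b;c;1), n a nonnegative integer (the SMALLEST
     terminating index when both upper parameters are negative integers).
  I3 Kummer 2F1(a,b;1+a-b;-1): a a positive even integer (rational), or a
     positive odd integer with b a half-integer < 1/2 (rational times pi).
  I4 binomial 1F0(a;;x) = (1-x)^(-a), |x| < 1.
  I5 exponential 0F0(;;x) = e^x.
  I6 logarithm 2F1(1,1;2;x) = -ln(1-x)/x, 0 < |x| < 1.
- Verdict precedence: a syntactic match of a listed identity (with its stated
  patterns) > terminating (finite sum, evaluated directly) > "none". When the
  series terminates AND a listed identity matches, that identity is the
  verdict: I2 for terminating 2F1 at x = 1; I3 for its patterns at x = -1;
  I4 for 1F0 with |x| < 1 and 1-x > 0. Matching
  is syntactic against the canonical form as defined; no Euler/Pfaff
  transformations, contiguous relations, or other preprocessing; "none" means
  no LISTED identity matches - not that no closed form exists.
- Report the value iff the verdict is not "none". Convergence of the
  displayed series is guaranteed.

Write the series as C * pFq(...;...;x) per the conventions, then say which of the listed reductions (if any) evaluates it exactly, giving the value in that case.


Classification (C = -\frac{1}{6}): 2F1 with upper {-\frac{1}{2}, \frac{1}{2}}, lower {4}, argument x = 1. Verdict: Gauss (I1, half-integer pattern) fires (x = 1; upper {-\frac{1}{2}, \frac{1}{2}} half-integers, c = 4 in the evaluable pattern). Sum: \left(-\frac{256}{525}\right) / \pi.

Key observation: from the first term -\frac{1}{6}: the constant factors (C = -1/6) combine into one prefactor.
Ratio: r(k) = 1 * (k-\frac{1}{2}) (k+\frac{1}{2}) / [(k+4) (k+1)] - rational; roots negated = parameters, x = 1, C = -\frac{1}{6}.


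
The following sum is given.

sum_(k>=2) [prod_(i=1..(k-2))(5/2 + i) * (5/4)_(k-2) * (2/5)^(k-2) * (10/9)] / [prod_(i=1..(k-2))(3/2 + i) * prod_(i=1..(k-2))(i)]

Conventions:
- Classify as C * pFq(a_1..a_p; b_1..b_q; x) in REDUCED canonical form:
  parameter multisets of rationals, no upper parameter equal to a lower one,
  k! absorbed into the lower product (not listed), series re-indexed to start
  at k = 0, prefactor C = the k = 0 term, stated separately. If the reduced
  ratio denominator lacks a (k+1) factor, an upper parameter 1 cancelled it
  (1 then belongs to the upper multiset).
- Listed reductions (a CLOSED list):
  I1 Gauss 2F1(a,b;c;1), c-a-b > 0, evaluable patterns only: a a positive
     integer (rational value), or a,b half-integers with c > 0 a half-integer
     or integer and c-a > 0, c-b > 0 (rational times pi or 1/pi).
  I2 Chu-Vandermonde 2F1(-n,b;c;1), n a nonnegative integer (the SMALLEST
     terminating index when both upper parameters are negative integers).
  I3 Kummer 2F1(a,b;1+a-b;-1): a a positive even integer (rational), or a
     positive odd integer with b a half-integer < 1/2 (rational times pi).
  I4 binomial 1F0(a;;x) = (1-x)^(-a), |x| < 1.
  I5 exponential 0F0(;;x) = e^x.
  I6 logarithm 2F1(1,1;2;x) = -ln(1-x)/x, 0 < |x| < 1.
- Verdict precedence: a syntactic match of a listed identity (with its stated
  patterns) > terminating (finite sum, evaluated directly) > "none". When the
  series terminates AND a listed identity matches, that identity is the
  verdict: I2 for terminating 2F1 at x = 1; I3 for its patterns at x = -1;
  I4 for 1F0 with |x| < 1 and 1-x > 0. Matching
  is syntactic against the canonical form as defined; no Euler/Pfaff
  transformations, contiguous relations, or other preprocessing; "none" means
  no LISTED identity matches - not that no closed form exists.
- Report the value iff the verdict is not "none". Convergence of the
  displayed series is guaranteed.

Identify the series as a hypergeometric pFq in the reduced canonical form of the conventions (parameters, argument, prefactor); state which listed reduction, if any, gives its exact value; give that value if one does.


The tell: t_0 being 10/9, the running product (C = 10/9, x = 2/5) telescopes to a rising factorial.
Ratio: r(k) = (2/5) * (k+5/4) (k+7/2) / [(k+5/2) (k+1)] ; factor over Q: parameters, x = (2/5), and C = 10/9.

The series (x = 2/5) is 2F1: upper {5/4, 7/2}, lower {5/2}, prefactor 10/9. Verdict: no listed reduction: x = 2/5 and upper {5/4, 7/2} fail every I1-I6 pattern.


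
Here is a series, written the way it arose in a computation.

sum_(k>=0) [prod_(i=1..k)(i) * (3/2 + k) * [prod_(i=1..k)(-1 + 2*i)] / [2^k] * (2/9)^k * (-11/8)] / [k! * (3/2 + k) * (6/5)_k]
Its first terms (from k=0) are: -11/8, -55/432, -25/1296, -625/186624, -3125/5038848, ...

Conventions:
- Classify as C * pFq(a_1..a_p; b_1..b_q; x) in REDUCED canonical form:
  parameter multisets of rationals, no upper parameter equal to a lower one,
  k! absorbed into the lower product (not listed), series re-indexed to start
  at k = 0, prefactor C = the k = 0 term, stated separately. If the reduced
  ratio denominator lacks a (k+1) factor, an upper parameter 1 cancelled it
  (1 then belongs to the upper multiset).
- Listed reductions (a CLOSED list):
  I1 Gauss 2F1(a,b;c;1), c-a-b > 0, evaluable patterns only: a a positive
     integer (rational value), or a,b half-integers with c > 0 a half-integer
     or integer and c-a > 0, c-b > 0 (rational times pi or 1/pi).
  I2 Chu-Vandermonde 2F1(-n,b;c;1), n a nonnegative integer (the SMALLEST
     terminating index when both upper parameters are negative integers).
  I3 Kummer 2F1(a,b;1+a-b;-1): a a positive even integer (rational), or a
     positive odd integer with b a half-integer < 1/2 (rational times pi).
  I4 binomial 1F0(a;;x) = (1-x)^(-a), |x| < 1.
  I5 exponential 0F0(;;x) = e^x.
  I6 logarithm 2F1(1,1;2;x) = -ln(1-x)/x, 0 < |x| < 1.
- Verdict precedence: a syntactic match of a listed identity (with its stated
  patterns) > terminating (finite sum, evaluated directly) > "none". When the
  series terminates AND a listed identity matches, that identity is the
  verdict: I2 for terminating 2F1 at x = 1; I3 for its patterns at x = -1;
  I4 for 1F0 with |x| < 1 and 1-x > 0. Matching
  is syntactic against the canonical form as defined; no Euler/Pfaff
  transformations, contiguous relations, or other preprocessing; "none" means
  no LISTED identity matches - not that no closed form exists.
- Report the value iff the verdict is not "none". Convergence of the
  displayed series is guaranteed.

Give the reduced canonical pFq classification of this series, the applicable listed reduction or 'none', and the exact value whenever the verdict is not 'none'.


Classification (C = -11/8): 2F1 with upper {1/2, 1}, lower {6/5}, argument x = 2/9. Verdict: none - at argument 2/9 the multisets {1/2, 1} ; {6/5} match no listed identity.

The tell: t_0 = -11/8 here, and the factor k + 3/2 cancels (top and bottom), leaving C = -11/8, x = 2/9.
Adjacent-term ratio: r(k) = (2/9) * (k+1/2) (k+1) / [(k+6/5) (k+1)] - rational in k. x = (2/9); t_0 = -11/8; negate the roots.


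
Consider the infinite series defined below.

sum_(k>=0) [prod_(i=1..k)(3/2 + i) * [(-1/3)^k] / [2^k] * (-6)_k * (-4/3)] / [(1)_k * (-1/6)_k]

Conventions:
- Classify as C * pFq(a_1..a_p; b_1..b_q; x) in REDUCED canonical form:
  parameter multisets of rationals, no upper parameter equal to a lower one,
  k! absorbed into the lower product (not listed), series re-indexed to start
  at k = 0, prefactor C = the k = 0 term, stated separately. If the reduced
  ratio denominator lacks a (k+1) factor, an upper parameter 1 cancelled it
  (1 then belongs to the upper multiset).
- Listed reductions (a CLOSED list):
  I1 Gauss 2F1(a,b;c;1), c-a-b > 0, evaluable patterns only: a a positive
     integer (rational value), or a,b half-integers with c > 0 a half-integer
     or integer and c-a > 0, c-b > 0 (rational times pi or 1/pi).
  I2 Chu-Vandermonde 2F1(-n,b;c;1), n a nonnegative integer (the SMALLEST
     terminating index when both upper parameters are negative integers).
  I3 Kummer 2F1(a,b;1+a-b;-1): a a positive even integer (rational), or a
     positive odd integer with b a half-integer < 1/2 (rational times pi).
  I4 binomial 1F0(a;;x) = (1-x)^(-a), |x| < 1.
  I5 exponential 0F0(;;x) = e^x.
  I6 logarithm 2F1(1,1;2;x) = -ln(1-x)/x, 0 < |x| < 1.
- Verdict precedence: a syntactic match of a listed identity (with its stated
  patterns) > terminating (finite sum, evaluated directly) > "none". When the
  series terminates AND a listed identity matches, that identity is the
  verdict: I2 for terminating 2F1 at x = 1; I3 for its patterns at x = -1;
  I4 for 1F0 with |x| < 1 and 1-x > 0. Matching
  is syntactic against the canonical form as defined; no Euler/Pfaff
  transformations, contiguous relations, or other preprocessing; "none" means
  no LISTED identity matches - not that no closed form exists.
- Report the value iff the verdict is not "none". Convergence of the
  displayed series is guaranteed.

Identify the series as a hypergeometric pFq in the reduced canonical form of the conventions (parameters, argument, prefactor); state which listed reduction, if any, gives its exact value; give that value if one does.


Canonical form: C = -4/3 times 2F1 with upper {-6, 5/2}, lower {-1/6}, x = -1/6. Verdict: terminating - upper parameter -6 makes this a finite sum (last index 6), evaluated exactly. Hence: 466603151/5986992.

First insight: x = (-1/6) and the two k-th powers (prefactor -4/3) combine into one argument.
Step ratio: r(k) = (-1/6) * (k-6) (k+5/2) / [(k-1/6) (k+1)] ; factor over Q: parameters, x = (-1/6), and C = -4/3.


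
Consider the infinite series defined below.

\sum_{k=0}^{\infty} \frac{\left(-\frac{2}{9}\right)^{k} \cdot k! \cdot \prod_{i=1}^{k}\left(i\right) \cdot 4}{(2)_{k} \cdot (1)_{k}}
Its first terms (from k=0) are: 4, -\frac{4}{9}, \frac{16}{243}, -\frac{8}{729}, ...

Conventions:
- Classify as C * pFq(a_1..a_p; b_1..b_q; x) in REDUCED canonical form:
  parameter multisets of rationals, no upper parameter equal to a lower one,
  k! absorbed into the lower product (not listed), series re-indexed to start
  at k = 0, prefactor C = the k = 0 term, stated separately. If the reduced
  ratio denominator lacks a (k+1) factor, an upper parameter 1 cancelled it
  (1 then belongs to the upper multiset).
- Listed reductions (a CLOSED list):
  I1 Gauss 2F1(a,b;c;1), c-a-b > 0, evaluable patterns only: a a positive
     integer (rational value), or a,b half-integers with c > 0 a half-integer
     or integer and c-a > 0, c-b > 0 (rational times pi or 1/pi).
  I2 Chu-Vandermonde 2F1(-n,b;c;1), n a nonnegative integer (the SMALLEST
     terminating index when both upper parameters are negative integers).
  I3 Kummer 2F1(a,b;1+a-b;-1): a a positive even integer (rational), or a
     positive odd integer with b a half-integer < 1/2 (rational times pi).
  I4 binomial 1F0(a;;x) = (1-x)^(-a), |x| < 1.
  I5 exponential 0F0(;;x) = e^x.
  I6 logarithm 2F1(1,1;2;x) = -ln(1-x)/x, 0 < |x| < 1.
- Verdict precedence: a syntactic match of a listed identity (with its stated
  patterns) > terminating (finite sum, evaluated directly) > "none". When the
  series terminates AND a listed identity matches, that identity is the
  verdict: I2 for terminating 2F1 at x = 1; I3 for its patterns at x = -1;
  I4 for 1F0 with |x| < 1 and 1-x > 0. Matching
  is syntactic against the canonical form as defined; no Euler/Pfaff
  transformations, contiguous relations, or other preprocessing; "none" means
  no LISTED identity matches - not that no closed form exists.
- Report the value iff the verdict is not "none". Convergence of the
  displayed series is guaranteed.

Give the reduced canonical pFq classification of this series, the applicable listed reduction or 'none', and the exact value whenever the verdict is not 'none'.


Prefactor 4, argument -\frac{2}{9}: 2F1 with upper {1, 1} over lower {2}. Verdict (x = -\frac{2}{9}): the I6 logarithm reduction applies (the logarithm: parameters (1,1;2), x = -\frac{2}{9}). Hence: 18 \cdot \ln\left(\frac{11}{9}\right).

Structural cue: with t_0 = 4, (1)_k (prefactor 4) is k! itself.
Ratio: r(k) = -\frac{2}{9} * (k+1) (k+1) / [(k+2) (k+1)] - rational in k, leading ratio -\frac{2}{9}; with t_0 = 4, classification follows.


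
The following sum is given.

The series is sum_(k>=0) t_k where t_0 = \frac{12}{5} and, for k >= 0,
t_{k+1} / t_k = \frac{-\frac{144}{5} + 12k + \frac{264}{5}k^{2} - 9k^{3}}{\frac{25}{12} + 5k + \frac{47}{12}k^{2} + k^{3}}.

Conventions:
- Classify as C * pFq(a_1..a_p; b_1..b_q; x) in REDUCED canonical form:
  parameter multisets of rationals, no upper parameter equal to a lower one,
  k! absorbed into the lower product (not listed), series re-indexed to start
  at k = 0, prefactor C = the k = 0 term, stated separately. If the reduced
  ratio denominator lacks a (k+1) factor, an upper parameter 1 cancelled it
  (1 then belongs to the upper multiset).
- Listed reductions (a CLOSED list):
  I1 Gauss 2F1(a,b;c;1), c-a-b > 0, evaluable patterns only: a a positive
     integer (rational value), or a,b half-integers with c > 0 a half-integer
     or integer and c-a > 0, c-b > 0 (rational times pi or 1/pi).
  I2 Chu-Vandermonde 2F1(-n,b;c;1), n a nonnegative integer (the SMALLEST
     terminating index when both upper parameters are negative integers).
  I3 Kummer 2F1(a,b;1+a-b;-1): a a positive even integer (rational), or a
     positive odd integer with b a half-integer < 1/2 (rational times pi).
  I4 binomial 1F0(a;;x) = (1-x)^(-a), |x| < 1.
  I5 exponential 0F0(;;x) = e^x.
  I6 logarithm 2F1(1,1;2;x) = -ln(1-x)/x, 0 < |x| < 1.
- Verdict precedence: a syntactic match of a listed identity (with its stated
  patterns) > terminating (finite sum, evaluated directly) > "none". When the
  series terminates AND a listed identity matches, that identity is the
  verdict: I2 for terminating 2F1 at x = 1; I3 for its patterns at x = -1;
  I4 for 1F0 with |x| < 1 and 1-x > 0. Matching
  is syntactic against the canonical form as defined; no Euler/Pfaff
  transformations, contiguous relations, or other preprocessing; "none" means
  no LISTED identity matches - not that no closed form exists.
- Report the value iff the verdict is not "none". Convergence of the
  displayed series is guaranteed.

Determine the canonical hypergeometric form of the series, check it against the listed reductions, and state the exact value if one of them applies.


Classification (C = \frac{12}{5}): 3F2 with upper {-6, -\frac{2}{3}, \frac{4}{5}}, lower {\frac{5}{4}, \frac{5}{3}}, argument x = -9. Verdict: terminating - the sum ends at index 6 because -6 is a negative integer; exact evaluation follows. Its exact value is -\frac{8790408664678956}{2017919921875}.

The tell: x = -9 and factor the ratio over Q (prefactor 12/5): negated roots = parameters.
Term ratio: r(k) = -9 * (k-6) (k-\frac{2}{3}) (k+\frac{4}{5}) / [(k+\frac{5}{4}) (k+\frac{5}{3}) (k+1)] - rational in k. x = -9; t_0 = \frac{12}{5}; negate the roots.


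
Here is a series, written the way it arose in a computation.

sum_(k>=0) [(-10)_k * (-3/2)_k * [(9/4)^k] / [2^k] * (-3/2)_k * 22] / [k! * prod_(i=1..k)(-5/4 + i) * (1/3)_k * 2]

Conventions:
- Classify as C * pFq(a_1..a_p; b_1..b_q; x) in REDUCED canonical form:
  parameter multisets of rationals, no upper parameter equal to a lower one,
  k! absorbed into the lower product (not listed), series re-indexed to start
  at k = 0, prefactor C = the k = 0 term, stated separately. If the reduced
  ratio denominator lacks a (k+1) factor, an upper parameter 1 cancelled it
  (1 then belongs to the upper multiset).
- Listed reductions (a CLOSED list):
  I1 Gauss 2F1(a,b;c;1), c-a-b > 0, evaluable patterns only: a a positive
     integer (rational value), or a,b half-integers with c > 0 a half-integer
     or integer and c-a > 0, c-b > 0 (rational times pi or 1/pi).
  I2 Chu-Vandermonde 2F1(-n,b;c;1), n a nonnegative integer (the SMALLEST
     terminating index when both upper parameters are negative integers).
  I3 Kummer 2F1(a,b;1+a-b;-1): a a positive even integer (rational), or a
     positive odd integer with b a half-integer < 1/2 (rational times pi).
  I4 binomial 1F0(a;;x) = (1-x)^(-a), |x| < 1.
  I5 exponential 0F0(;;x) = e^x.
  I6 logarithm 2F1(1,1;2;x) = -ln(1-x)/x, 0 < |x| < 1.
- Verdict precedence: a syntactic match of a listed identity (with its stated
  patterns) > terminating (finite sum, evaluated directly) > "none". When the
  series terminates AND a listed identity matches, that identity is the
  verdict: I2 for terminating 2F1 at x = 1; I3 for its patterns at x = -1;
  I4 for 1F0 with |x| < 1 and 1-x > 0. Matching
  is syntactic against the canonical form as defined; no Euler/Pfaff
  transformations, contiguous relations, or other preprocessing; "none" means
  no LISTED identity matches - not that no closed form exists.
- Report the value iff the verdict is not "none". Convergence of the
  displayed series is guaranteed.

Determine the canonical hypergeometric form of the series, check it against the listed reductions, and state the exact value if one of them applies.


Structural cue: with t_0 = 11, the lower running product (C = 11) is a rising factorial.
Consecutive-term ratio: r(k) = (9/8) * (k-10) (k-3/2) (k-3/2) / [(k-1/4) (k+1/3) (k+1)] - rational; roots negated = parameters, x = (9/8), C = 11.

Classification (C = 11): 3F2 with upper {-10, -3/2, -3/2}, lower {-1/4, 1/3}, argument x = 9/8. Verdict: terminating. (-10)_k vanishes past k = 10, leaving a 11-term sum, computed directly. Sum: -44288161838510027010151/128768001365707325440.


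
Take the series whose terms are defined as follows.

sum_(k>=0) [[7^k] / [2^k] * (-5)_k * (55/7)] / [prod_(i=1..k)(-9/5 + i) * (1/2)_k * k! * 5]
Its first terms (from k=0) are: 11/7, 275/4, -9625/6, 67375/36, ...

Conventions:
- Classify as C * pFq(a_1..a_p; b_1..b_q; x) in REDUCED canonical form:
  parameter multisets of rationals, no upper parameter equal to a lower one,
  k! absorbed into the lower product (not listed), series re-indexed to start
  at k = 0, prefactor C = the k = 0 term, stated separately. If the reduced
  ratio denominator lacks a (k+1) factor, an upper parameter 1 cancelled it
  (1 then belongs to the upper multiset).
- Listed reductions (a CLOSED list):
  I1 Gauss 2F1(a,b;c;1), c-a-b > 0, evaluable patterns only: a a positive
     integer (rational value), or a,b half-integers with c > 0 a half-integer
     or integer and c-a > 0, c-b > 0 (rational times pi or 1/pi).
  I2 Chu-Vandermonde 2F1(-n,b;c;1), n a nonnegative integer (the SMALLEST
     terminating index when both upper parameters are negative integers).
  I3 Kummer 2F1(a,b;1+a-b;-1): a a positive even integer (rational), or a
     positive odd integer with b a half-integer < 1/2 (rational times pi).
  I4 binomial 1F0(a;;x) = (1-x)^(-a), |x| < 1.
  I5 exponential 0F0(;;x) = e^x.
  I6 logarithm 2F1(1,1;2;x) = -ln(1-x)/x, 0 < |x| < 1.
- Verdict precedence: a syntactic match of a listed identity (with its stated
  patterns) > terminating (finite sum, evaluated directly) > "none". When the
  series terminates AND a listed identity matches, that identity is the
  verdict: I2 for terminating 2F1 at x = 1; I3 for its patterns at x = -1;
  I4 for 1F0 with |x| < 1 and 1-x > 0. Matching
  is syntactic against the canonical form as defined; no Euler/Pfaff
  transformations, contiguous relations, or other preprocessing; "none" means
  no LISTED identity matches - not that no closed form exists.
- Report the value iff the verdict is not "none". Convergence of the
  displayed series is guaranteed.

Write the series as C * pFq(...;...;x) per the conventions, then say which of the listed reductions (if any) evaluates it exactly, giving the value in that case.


The series (x = 7/2) is 1F2: upper {-5}, lower {-4/5, 1/2}, prefactor 11/7. Verdict: terminating at k = 5: the factor (-5)_k kills every later term; summing the 6 survivors is exact. Hence: -4861727/72576.

First insight: with t_0 = 11/7, the two geometric factors (prefactor 11/7) combine into one argument.
Consecutive-term ratio: r(k) = (7/2) * (k-5) / [(k-4/5) (k+1/2) (k+1)] - poly over poly, x = (7/2) from leading terms; C = 11/7 at k = 0.


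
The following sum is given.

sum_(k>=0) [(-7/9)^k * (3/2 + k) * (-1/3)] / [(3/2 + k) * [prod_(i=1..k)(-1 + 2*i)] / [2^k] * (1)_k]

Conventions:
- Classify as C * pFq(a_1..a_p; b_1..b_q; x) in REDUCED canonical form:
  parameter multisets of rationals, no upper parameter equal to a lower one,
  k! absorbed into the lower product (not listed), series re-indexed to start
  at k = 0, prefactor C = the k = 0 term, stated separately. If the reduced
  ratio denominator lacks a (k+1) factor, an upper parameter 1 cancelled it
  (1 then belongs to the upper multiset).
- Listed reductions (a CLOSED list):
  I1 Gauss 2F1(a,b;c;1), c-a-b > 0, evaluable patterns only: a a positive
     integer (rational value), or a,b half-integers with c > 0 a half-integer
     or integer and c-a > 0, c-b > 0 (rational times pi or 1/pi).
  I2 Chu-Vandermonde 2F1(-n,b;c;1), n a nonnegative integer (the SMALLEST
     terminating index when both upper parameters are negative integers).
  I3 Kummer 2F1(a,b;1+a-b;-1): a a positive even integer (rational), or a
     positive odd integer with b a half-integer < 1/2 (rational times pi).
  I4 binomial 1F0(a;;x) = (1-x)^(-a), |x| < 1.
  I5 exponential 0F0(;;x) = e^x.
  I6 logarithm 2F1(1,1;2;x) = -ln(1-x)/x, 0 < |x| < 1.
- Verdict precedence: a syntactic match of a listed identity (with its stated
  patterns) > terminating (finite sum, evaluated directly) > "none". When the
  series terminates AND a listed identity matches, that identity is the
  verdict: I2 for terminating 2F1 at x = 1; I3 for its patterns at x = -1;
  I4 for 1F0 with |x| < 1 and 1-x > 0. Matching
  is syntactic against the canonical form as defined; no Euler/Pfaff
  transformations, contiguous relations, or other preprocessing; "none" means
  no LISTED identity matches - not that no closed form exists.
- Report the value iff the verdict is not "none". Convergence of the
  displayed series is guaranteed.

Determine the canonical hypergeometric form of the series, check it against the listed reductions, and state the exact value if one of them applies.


Prefactor -1/3, argument -7/9: 0F1 with upper {-} over lower {1/2}. Verdict: none (x = -7/9): each listed identity misses the multisets {-} ; {1/2}.

First insight: with t_0 = -1/3, striking the common factor k + 3/2 reduces the term (C = -1/3).
Ratio: r(k) = (-7/9) * 1 / [(k+1/2) (k+1)] - rational in k, leading ratio (-7/9); with t_0 = -1/3, classification follows.


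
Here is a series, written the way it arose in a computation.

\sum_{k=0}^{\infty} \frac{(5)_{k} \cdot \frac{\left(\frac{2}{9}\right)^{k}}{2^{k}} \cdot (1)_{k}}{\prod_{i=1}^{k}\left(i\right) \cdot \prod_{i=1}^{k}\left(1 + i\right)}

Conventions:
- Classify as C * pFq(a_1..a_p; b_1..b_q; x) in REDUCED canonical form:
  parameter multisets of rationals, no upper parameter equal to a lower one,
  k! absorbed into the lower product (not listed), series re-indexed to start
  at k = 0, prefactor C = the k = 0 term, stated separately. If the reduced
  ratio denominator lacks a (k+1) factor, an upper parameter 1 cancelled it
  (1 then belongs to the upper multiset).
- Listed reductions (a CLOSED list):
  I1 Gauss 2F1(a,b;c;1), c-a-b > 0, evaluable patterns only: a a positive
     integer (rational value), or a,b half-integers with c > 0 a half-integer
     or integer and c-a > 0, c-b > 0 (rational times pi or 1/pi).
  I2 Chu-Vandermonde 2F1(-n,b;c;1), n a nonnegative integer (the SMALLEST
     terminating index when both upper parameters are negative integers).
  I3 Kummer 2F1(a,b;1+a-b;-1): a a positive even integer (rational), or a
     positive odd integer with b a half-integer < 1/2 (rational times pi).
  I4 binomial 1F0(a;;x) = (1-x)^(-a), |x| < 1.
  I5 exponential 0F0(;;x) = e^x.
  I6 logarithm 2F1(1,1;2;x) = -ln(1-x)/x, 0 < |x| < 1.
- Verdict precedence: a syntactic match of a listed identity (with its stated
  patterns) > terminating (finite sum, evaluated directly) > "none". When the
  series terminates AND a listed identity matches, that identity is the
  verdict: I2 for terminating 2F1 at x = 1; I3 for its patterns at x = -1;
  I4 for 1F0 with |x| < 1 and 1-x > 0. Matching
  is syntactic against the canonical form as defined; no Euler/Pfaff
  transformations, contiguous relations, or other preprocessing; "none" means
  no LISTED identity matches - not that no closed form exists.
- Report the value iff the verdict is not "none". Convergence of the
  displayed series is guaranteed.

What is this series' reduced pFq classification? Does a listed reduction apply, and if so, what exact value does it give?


Canonical form: C = 1 times 2F1 with upper {1, 5}, lower {2}, x = \frac{1}{9}. Verdict: none here - no I1-I6 shape fits x = \frac{1}{9} with lower {2}.

The tell: t_0 being 1, the product of the first k integers (C = 1) is k!.
Term ratio: r(k) = \frac{1}{9} * (k+1) (k+5) / [(k+2) (k+1)] - poly over poly, x = \frac{1}{9} from leading terms; C = 1 at k = 0.


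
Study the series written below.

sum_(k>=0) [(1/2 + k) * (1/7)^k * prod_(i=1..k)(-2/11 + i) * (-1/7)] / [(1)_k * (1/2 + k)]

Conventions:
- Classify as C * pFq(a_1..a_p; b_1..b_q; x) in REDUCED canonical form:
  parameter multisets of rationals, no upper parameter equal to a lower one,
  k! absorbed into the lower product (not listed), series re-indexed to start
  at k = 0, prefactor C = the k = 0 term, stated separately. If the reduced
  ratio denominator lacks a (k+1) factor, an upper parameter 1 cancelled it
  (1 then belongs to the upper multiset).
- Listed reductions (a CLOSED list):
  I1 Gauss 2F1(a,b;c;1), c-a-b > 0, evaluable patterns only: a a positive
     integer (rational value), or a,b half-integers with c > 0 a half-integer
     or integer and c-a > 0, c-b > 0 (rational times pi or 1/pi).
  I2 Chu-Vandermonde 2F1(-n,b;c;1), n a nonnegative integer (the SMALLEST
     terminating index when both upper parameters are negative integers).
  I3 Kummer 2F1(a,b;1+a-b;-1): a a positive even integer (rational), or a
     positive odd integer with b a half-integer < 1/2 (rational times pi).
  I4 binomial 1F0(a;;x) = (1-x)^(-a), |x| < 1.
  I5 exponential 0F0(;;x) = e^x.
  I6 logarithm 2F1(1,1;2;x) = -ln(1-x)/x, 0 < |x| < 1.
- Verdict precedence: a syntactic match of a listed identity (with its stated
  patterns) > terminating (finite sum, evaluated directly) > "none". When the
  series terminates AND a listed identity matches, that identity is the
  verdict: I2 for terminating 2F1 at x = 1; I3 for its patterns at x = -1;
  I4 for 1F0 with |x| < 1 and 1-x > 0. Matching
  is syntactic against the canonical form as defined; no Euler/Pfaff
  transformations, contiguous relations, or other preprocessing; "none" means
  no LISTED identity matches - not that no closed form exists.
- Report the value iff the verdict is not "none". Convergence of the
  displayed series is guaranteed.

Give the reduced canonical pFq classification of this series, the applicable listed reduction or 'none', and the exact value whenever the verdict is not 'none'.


First insight: t_0 = -1/7 here, and the factor k + 1/2 cancels (top and bottom), leaving prefactor -1/7.
Consecutive-term ratio: r(k) = (1/7) * (k+9/11) / [(k+1)] - rational in k. x = (1/7); t_0 = -1/7; negate the roots.

x = 1/7 here; the reduced form reads 1F0, upper {9/11}, lower {-}, C = -1/7. Verdict at x = 1/7: binomial (I4) matches (the 1F0 binomial series: exponent -9/11, x = 1/7). Exact value: (-1/7) * (6/7)^(-9/11).


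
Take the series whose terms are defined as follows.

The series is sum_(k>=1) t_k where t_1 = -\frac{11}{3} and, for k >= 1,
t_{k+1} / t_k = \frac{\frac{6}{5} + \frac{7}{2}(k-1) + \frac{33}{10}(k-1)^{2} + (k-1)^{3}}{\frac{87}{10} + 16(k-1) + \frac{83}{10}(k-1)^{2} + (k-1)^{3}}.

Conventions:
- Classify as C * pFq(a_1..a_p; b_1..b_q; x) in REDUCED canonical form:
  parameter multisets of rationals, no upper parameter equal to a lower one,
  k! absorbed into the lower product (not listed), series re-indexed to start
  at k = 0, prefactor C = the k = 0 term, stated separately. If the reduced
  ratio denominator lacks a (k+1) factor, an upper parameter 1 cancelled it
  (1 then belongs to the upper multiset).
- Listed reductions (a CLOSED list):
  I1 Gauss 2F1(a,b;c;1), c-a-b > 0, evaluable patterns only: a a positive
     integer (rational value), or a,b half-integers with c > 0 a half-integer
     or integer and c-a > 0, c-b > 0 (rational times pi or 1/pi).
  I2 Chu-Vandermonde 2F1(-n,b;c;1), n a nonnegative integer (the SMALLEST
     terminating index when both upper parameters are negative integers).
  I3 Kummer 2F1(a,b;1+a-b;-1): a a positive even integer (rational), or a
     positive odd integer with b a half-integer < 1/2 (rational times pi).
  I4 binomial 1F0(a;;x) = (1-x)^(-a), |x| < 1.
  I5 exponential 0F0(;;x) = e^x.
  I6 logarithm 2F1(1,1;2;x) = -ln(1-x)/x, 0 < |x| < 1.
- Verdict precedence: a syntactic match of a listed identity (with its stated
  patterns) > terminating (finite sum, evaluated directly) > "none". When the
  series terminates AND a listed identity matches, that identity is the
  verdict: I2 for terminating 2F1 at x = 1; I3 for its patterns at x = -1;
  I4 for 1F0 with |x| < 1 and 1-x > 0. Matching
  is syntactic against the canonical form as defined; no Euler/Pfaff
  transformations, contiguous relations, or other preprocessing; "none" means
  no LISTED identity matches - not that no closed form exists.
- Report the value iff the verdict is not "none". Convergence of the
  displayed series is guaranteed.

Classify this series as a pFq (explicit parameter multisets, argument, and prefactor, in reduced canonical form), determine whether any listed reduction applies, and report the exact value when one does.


The series (x = 1) is 2F1: upper {\frac{4}{5}, 1}, lower {\frac{29}{5}}, prefactor -\frac{11}{3}. Verdict at x = 1: the Gauss summation I1 matches (x = 1: the Gamma ratio telescopes since c-a-b = 4 > 0 and a = 1 in Z>0). Exact value: -\frac{22}{5}.

First insight: t_0 = -\frac{11}{3} here, and factor the ratio over Q (prefactor -11/3): negated roots = parameters.
Consecutive-term ratio: r(k) = 1 * (k+\frac{4}{5}) (k+1) / [(k+\frac{29}{5}) (k+1)] - rational; roots negated = parameters, x = 1, C = -\frac{11}{3}.


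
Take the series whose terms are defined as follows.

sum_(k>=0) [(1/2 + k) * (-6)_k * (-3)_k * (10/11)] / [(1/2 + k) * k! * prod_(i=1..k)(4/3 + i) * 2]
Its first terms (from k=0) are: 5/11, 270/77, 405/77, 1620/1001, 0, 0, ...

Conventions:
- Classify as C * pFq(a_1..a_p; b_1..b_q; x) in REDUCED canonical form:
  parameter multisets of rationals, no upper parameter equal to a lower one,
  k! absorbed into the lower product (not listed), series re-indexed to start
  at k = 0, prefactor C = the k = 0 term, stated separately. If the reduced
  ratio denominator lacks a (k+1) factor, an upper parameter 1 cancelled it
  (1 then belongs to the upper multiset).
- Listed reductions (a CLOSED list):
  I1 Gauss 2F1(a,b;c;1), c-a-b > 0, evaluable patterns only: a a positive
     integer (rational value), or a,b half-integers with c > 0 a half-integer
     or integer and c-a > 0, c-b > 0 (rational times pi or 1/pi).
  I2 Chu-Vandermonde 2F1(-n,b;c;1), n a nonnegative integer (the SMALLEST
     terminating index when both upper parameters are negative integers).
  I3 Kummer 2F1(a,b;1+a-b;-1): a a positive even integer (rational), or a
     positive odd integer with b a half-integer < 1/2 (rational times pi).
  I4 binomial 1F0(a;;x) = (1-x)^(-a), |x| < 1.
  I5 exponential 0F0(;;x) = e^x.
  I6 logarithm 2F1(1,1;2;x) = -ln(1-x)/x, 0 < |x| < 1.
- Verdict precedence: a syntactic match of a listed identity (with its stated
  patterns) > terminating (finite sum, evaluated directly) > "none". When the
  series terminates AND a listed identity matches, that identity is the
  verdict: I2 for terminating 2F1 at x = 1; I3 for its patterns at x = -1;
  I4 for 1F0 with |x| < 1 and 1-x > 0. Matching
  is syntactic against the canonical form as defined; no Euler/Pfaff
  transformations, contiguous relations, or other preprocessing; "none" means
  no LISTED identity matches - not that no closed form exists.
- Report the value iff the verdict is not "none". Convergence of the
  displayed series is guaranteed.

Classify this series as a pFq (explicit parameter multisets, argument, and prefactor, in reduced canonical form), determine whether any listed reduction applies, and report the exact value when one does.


This is 5/11 * 2F1(-6, -3; 7/3; 1) in reduced canonical form. Verdict (x = 1): the Chu-Vandermonde identity I2 applies (terminating 2F1 at x = 1 with n = 3, b = -6, c = 7/3). Sum: 1550/143.

The tell: from the first term 5/11: k + 1/2 divides numerator and denominator alike; C = 5/11, x = 1 after cancelling.
Adjacent-term ratio: r(k) = 1 * (k-6) (k-3) / [(k+7/3) (k+1)] - poly over poly, x = 1 from leading terms; C = 5/11 at k = 0.


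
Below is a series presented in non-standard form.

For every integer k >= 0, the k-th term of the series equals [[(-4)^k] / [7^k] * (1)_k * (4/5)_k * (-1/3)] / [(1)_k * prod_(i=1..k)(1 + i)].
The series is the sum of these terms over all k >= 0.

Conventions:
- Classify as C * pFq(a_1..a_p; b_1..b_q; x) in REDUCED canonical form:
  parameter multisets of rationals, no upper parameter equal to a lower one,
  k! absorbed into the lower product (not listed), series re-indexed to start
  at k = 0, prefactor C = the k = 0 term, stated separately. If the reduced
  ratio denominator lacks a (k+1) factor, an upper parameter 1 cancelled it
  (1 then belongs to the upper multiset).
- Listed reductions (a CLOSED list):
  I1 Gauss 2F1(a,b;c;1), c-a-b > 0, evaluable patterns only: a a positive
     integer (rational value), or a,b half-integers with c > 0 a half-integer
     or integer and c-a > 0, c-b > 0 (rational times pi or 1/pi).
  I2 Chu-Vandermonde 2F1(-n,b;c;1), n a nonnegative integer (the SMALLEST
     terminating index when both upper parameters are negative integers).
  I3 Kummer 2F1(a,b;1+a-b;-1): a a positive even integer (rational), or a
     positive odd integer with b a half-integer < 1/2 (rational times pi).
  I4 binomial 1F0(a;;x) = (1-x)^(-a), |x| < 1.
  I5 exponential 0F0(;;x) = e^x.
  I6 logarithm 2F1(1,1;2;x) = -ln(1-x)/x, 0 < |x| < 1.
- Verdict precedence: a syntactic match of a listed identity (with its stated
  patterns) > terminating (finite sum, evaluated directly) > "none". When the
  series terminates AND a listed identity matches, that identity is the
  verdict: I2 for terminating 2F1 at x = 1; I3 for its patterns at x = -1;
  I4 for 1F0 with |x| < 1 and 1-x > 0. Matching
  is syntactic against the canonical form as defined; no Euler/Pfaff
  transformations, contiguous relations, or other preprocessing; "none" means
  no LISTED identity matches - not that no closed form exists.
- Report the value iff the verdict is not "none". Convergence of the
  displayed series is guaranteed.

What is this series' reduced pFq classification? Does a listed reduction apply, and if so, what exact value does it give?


First insight: t_0 = -1/3 here, and the two geometric factors (C = -1/3) combine into one argument.
Term ratio: r(k) = (-4/7) * (k+4/5) (k+1) / [(k+2) (k+1)] - rational in k. x = (-4/7); t_0 = -1/3; negate the roots.

This is -1/3 * 2F1(4/5, 1; 2; -4/7) in reduced canonical form. Verdict: none (x = -4/7): each listed identity misses the multisets {4/5, 1} ; {2}.
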